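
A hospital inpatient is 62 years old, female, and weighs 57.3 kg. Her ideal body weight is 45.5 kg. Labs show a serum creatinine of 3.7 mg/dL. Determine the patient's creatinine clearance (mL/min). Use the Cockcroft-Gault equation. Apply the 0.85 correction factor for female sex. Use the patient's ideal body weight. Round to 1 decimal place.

11.3 mL/min

CrCl = (140 − 62) × 45.5 / (72 × 3.7) × 0.85 = 3549.0 / 266.40 × 0.85 ≈ 11.3 mL/min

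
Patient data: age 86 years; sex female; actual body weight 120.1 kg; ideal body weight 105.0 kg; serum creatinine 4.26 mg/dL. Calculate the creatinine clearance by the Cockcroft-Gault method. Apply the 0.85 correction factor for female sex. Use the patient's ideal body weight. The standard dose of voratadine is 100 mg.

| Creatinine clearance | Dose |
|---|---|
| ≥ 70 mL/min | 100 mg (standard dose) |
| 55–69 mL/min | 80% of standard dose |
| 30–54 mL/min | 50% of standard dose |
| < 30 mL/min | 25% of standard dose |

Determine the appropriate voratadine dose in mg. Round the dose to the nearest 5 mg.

25 mg

CrCl = (140 − 86) × 105 / (72 × 4.26) × 0.85 = 5670.0 / 306.72 × 0.85 ≈ 15.7 mL/min
CrCl ≈ 16 mL/min → bracket < 30 mL/min.
25% of 100 mg = 25 mg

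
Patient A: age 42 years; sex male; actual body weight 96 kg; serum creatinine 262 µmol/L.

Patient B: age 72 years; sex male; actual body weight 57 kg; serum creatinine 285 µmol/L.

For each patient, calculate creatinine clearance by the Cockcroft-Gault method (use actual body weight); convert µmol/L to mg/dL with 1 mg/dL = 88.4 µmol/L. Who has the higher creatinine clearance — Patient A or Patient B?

Patient A

Patient A: SCr = 262 / 88.4 = 2.964 mg/dL
Patient A: CrCl = (140 − 42) × 96 / (72 × 2.964) = 9408.0 / 213.41 ≈ 44.1 mL/min
Patient B: SCr = 285 / 88.4 = 3.224 mg/dL
Patient B: CrCl = (140 − 72) × 57 / (72 × 3.224) = 3876.0 / 232.13 ≈ 16.7 mL/min
44.1 vs 16.7 mL/min → Patient A is higher.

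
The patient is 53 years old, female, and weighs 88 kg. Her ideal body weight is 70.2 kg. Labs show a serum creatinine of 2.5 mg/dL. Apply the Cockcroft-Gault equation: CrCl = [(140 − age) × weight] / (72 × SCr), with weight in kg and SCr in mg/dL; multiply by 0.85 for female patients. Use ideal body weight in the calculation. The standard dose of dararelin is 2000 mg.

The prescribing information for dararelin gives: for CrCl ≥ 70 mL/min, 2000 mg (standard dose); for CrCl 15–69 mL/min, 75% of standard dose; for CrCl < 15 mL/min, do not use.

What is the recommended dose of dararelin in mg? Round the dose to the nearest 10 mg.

1500 mg

CrCl = (140 − 53) × 70.2 / (72 × 2.5) × 0.85 = 6107.4 / 180.00 × 0.85 ≈ 28.8 mL/min
CrCl ≈ 29 mL/min → bracket 15–69 mL/min.
75% of 2000 mg = 1500 mg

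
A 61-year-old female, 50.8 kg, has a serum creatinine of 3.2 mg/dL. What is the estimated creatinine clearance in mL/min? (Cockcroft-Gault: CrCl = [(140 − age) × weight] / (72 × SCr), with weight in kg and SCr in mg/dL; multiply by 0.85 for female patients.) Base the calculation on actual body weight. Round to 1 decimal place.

14.8 mL/min

CrCl = (140 − 61) × 50.8 / (72 × 3.2) × 0.85 = 4013.2 / 230.40 × 0.85 ≈ 14.8 mL/min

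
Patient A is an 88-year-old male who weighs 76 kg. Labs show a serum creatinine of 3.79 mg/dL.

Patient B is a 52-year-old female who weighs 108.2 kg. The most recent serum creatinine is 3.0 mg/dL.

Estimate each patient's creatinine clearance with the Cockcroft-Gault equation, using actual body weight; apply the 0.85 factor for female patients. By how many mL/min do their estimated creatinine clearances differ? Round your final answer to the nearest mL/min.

23 mL/min

Patient A: CrCl = (140 − 88) × 76 / (72 × 3.79) = 3952.0 / 272.88 ≈ 14.5 mL/min
Patient B: CrCl = (140 − 52) × 108.2 / (72 × 3) × 0.85 = 9521.6 / 216.00 × 0.85 ≈ 37.5 mL/min
|14.5 − 37.5| = 23.0 mL/min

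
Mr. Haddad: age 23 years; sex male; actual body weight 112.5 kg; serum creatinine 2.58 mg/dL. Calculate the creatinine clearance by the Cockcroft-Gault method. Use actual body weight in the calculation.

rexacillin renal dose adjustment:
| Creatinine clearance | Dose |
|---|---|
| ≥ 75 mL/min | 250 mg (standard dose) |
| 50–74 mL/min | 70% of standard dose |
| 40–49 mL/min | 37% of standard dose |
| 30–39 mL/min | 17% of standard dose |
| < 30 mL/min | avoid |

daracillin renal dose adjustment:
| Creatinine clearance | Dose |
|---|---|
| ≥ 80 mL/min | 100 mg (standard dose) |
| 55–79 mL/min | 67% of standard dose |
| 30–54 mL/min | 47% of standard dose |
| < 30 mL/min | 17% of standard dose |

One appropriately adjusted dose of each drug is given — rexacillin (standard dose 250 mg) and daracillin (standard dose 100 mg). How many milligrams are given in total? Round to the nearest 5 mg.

240 mg

CrCl = (140 − 23) × 112.5 / (72 × 2.58) = 13162.5 / 185.76 ≈ 70.9 mL/min
CrCl ≈ 71 mL/min.
rexacillin: 50–74 mL/min → 70% of 250 mg = 175 mg.
daracillin: 55–79 mL/min → 67% of 100 mg = 67 mg.
Total = 175 + 67 = 242 mg.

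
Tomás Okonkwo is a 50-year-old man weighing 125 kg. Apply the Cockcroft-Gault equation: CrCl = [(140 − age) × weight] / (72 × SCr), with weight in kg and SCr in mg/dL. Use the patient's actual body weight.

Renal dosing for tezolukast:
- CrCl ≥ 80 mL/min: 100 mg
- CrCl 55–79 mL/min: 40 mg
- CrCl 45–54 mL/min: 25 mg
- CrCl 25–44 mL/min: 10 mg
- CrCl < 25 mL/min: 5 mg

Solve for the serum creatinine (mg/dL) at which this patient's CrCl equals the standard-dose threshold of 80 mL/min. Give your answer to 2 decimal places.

1.95 mg/dL

Standard dose requires CrCl ≥ 80 mL/min.
Set (140 − 50) × 125 / (72 × SCr) = 80
SCr = (140 − 50) × 125 / (72 × 80) = 1.953 mg/dL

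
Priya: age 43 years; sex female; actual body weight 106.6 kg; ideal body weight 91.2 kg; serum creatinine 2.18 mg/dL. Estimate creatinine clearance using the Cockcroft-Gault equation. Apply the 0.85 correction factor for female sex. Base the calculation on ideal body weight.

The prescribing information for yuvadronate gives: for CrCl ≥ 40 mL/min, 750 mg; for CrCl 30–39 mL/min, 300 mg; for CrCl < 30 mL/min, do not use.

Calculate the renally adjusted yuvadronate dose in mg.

750 mg

CrCl = (140 − 43) × 91.2 / (72 × 2.18) × 0.85 = 8846.4 / 156.96 × 0.85 ≈ 47.9 mL/min
CrCl ≈ 48 mL/min → bracket ≥ 40 mL/min.
Dose for this bracket: 750 mg.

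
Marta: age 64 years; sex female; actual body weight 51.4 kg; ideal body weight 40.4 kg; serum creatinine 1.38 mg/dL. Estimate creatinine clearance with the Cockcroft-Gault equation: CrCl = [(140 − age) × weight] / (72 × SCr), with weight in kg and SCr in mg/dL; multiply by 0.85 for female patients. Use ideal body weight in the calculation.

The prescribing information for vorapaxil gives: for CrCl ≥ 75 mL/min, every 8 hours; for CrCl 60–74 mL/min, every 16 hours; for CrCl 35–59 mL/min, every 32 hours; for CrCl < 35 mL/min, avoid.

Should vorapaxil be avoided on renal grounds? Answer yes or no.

CrCl = (140 − 64) × 40.4 / (72 × 1.38) × 0.85 = 3070.4 / 99.36 × 0.85 ≈ 26.3 mL/min
CrCl ≈ 26 mL/min, which is < 35 mL/min.

yes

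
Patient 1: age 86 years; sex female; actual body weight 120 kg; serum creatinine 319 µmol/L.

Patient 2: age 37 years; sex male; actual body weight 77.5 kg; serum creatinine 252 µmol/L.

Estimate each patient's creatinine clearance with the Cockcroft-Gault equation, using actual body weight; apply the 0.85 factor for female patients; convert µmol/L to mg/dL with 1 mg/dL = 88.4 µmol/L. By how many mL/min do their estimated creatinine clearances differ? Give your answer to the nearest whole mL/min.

18 mL/min

Patient 1: SCr = 319 / 88.4 = 3.609 mg/dL
Patient 1: CrCl = (140 − 86) × 120 / (72 × 3.609) × 0.85 = 6480.0 / 259.85 × 0.85 ≈ 21.2 mL/min
Patient 2: SCr = 252 / 88.4 = 2.851 mg/dL
Patient 2: CrCl = (140 − 37) × 77.5 / (72 × 2.851) = 7982.5 / 205.27 ≈ 38.9 mL/min
|21.2 − 38.9| = 17.7 mL/min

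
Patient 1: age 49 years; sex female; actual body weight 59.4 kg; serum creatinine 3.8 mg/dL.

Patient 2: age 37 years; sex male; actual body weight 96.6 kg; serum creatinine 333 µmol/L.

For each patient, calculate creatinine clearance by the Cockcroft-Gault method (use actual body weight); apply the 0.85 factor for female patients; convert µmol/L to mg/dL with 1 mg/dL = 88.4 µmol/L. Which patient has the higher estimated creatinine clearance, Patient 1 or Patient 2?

Patient 2

Patient 1: CrCl = (140 − 49) × 59.4 / (72 × 3.8) × 0.85 = 5405.4 / 273.60 × 0.85 ≈ 16.8 mL/min
Patient 2: SCr = 333 / 88.4 = 3.767 mg/dL
Patient 2: CrCl = (140 − 37) × 96.6 / (72 × 3.767) = 9949.8 / 271.22 ≈ 36.7 mL/min
16.8 vs 36.7 mL/min → Patient 2 is higher.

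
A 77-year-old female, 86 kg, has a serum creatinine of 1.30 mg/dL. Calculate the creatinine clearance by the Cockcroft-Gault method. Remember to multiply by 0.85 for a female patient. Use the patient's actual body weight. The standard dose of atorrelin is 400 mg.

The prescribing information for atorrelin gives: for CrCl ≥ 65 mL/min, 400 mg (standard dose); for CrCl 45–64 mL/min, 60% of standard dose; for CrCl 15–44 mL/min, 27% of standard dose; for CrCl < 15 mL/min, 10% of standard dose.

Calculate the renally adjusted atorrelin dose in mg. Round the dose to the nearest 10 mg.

240 mg

CrCl = (140 − 77) × 86 / (72 × 1.3) × 0.85 = 5418.0 / 93.60 × 0.85 ≈ 49.2 mL/min
CrCl ≈ 49 mL/min → bracket 45–64 mL/min.
60% of 400 mg = 240 mg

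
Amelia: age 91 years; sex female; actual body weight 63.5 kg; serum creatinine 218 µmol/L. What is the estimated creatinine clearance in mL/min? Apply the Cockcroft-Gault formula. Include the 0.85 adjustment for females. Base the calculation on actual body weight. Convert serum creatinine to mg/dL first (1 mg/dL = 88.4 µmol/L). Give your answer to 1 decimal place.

SCr = 218 / 88.4 = 2.466 mg/dL
CrCl = (140 − 91) × 63.5 / (72 × 2.466) × 0.85 = 3111.5 / 177.55 × 0.85 ≈ 14.9 mL/min

14.9 mL/min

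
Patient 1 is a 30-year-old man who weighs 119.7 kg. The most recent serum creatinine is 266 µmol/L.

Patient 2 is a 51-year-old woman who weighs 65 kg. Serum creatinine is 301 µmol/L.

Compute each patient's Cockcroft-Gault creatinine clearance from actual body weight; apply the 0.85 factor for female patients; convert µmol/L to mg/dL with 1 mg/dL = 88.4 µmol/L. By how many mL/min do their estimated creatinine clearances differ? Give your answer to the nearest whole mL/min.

41 mL/min

Patient 1: SCr = 266 / 88.4 = 3.009 mg/dL
Patient 1: CrCl = (140 − 30) × 119.7 / (72 × 3.009) = 13167.0 / 216.65 ≈ 60.8 mL/min
Patient 2: SCr = 301 / 88.4 = 3.405 mg/dL
Patient 2: CrCl = (140 − 51) × 65 / (72 × 3.405) × 0.85 = 5785.0 / 245.16 × 0.85 ≈ 20.1 mL/min
|60.8 − 20.1| = 40.7 mL/min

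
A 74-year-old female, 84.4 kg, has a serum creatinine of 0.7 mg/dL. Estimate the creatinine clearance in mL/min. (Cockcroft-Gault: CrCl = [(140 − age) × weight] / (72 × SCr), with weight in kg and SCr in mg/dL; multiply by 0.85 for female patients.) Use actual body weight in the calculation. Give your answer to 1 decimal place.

93.9 mL/min

CrCl = (140 − 74) × 84.4 / (72 × 0.7) × 0.85 = 5570.4 / 50.40 × 0.85 ≈ 93.9 mL/min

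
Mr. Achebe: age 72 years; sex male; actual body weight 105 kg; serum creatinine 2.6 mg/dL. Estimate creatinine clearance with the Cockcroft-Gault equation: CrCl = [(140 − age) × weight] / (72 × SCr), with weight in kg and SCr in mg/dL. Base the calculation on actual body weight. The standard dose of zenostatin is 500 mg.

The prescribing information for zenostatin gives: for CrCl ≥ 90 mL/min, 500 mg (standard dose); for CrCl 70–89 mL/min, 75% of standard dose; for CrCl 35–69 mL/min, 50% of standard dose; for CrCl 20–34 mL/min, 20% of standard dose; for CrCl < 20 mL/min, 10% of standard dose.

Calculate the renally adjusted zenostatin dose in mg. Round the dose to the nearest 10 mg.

CrCl = (140 − 72) × 105 / (72 × 2.6) = 7140.0 / 187.20 ≈ 38.1 mL/min
CrCl ≈ 38 mL/min → bracket 35–69 mL/min.
50% of 500 mg = 250 mg

250 mg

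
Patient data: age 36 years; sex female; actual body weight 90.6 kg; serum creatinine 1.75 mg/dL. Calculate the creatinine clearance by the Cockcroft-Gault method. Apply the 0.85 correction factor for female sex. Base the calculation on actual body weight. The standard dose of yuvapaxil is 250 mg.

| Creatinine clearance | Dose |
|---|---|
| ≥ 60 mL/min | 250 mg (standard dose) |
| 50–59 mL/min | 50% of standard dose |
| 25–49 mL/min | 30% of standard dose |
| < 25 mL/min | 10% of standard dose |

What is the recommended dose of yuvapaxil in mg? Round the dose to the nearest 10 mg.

250 mg

CrCl = (140 − 36) × 90.6 / (72 × 1.75) × 0.85 = 9422.4 / 126.00 × 0.85 ≈ 63.6 mL/min
CrCl ≈ 64 mL/min → bracket ≥ 60 mL/min.
100% of 250 mg = 250 mg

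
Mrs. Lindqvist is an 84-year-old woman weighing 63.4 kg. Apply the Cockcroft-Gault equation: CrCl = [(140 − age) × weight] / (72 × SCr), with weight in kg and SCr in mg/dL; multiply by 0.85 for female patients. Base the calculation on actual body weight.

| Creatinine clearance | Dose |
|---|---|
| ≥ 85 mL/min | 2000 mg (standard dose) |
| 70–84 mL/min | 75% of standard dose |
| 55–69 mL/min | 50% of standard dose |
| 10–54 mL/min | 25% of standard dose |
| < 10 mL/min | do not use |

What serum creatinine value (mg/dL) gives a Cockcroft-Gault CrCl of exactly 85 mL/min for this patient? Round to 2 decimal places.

Standard dose requires CrCl ≥ 85 mL/min.
Set (140 − 84) × 63.4 × 0.85 / (72 × SCr) = 85
SCr = (140 − 84) × 63.4 × 0.85 / (72 × 85) = 0.493 mg/dL

0.49 mg/dL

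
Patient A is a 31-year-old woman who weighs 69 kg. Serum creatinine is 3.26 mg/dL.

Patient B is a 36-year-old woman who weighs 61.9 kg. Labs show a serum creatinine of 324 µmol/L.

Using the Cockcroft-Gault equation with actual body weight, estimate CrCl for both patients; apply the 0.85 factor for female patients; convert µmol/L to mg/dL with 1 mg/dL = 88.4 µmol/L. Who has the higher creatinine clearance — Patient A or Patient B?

Patient A: CrCl = (140 − 31) × 69 / (72 × 3.26) × 0.85 = 7521.0 / 234.72 × 0.85 ≈ 27.2 mL/min
Patient B: SCr = 324 / 88.4 = 3.665 mg/dL
Patient B: CrCl = (140 − 36) × 61.9 / (72 × 3.665) × 0.85 = 6437.6 / 263.88 × 0.85 ≈ 20.7 mL/min
27.2 vs 20.7 mL/min → Patient A is higher.

Patient A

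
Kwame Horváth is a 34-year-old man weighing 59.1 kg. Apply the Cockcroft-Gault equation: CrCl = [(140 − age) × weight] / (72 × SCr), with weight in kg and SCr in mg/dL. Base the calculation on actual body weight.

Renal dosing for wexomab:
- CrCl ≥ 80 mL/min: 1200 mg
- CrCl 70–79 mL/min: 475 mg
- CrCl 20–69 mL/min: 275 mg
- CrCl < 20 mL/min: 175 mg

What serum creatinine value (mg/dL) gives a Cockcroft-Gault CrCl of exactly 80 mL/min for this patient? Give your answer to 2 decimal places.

1.09 mg/dL

Standard dose requires CrCl ≥ 80 mL/min.
Set (140 − 34) × 59.1 / (72 × SCr) = 80
SCr = (140 − 34) × 59.1 / (72 × 80) = 1.088 mg/dL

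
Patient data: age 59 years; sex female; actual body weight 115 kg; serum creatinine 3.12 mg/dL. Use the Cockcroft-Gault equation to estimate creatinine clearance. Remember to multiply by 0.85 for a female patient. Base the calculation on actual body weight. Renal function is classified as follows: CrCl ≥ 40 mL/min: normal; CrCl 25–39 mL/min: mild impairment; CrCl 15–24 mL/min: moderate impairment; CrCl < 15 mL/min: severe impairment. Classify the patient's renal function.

mild impairment

CrCl = (140 − 59) × 115 / (72 × 3.12) × 0.85 = 9315.0 / 224.64 × 0.85 ≈ 35.2 mL/min
35 mL/min falls in the 'mild impairment' range.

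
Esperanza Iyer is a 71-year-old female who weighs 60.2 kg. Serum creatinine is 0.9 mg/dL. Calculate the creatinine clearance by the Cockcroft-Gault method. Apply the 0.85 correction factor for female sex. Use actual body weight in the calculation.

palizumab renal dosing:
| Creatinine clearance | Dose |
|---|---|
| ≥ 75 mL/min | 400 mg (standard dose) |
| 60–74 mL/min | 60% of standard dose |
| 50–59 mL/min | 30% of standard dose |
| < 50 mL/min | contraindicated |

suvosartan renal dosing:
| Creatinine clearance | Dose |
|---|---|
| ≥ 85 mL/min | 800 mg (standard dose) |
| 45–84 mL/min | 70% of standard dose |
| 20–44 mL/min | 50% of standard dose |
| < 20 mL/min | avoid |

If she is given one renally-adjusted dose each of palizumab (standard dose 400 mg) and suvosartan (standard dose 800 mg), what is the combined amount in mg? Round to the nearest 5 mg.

680 mg

CrCl = (140 − 71) × 60.2 / (72 × 0.9) × 0.85 = 4153.8 / 64.80 × 0.85 ≈ 54.5 mL/min
CrCl ≈ 54 mL/min.
palizumab: 50–59 mL/min → 30% of 400 mg = 120 mg.
suvosartan: 45–84 mL/min → 70% of 800 mg = 560 mg.
Total = 120 + 560 = 680 mg.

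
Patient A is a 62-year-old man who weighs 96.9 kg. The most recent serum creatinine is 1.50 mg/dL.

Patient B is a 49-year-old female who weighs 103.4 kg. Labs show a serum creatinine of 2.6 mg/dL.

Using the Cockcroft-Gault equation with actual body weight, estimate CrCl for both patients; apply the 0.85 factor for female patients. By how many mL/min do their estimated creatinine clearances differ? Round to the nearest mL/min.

Patient A: CrCl = (140 − 62) × 96.9 / (72 × 1.5) = 7558.2 / 108.00 ≈ 70.0 mL/min
Patient B: CrCl = (140 − 49) × 103.4 / (72 × 2.6) × 0.85 = 9409.4 / 187.20 × 0.85 ≈ 42.7 mL/min
|70.0 − 42.7| = 27.3 mL/min

27 mL/min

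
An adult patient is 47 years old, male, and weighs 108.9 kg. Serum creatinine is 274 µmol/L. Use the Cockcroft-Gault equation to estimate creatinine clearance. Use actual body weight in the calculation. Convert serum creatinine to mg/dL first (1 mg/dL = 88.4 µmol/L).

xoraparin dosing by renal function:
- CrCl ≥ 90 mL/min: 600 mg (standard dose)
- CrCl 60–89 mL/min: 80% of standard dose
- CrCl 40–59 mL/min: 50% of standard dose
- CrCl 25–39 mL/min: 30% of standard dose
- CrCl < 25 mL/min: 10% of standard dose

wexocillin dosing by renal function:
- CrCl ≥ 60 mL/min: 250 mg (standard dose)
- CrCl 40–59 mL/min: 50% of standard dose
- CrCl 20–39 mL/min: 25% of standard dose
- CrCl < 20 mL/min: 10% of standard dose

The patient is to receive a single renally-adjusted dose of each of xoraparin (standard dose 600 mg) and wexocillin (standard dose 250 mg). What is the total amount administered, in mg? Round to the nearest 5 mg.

425 mg

SCr = 274 / 88.4 = 3.1 mg/dL
CrCl = (140 − 47) × 108.9 / (72 × 3.1) = 10127.7 / 223.20 ≈ 45.4 mL/min
CrCl ≈ 45 mL/min.
xoraparin: 40–59 mL/min → 50% of 600 mg = 300 mg.
wexocillin: 40–59 mL/min → 50% of 250 mg = 125 mg.
Total = 300 + 125 = 425 mg.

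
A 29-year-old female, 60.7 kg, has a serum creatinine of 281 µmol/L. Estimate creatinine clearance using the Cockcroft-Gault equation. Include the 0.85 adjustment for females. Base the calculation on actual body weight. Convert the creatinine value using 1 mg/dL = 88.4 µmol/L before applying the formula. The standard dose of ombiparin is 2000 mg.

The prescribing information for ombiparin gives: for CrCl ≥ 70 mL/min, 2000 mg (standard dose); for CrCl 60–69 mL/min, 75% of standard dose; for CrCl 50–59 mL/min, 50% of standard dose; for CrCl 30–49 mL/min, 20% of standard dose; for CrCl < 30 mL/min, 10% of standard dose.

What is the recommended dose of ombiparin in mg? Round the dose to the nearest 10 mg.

SCr = 281 / 88.4 = 3.179 mg/dL
CrCl = (140 − 29) × 60.7 / (72 × 3.179) × 0.85 = 6737.7 / 228.89 × 0.85 ≈ 25.0 mL/min
CrCl ≈ 25 mL/min → bracket < 30 mL/min.
10% of 2000 mg = 200 mg

200 mg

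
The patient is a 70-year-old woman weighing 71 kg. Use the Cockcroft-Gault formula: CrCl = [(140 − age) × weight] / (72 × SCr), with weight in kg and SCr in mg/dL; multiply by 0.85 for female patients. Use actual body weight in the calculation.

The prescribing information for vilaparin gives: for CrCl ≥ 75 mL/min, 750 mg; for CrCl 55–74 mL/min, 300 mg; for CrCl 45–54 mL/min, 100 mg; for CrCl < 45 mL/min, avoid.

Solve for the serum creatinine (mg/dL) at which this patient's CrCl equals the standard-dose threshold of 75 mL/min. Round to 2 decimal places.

0.78 mg/dL

Standard dose requires CrCl ≥ 75 mL/min.
Set (140 − 70) × 71 × 0.85 / (72 × SCr) = 75
SCr = (140 − 70) × 71 × 0.85 / (72 × 75) = 0.782 mg/dL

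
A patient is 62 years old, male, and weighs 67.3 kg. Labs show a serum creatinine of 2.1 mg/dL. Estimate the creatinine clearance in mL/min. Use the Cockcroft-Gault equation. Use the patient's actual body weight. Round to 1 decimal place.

CrCl = (140 − 62) × 67.3 / (72 × 2.1) = 5249.4 / 151.20 ≈ 34.7 mL/min

34.7 mL/min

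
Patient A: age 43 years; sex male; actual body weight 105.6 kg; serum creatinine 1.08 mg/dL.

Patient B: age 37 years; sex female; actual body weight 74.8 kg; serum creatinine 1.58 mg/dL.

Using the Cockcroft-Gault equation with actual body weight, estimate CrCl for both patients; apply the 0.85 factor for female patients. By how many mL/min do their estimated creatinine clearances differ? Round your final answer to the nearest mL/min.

Patient A: CrCl = (140 − 43) × 105.6 / (72 × 1.08) = 10243.2 / 77.76 ≈ 131.7 mL/min
Patient B: CrCl = (140 − 37) × 74.8 / (72 × 1.58) × 0.85 = 7704.4 / 113.76 × 0.85 ≈ 57.6 mL/min
|131.7 − 57.6| = 74.1 mL/min

74 mL/min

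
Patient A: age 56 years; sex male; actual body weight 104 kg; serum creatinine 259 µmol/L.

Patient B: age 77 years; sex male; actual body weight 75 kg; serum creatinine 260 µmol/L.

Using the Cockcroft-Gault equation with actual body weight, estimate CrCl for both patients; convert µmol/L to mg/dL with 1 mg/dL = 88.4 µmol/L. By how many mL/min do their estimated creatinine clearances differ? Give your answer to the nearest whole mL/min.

Patient A: SCr = 259 / 88.4 = 2.93 mg/dL
Patient A: CrCl = (140 − 56) × 104 / (72 × 2.93) = 8736.0 / 210.96 ≈ 41.4 mL/min
Patient B: SCr = 260 / 88.4 = 2.941 mg/dL
Patient B: CrCl = (140 − 77) × 75 / (72 × 2.941) = 4725.0 / 211.75 ≈ 22.3 mL/min
|41.4 − 22.3| = 19.1 mL/min

19 mL/min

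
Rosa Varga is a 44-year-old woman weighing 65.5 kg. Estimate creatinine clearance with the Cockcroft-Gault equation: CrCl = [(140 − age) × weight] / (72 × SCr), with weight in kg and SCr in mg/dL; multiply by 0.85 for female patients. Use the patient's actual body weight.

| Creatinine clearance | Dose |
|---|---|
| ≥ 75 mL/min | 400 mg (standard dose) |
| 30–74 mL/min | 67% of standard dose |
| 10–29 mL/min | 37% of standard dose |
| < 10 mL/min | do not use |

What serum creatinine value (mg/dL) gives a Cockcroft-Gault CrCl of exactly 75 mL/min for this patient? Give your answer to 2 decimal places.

0.99 mg/dL

Standard dose requires CrCl ≥ 75 mL/min.
Set (140 − 44) × 65.5 × 0.85 / (72 × SCr) = 75
SCr = (140 − 44) × 65.5 × 0.85 / (72 × 75) = 0.990 mg/dL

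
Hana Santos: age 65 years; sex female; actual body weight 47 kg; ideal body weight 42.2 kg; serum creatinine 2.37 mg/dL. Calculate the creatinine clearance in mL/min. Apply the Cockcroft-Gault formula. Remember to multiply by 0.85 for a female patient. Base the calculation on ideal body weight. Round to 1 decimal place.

CrCl = (140 − 65) × 42.2 / (72 × 2.37) × 0.85 = 3165.0 / 170.64 × 0.85 ≈ 15.8 mL/min

15.8 mL/min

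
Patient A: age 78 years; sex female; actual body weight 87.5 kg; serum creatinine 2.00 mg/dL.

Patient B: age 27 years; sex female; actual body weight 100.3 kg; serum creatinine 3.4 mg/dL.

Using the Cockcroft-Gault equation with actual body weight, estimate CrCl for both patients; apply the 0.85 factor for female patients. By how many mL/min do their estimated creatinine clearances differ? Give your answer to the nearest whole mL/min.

Patient A: CrCl = (140 − 78) × 87.5 / (72 × 2) × 0.85 = 5425.0 / 144.00 × 0.85 ≈ 32.0 mL/min
Patient B: CrCl = (140 − 27) × 100.3 / (72 × 3.4) × 0.85 = 11333.9 / 244.80 × 0.85 ≈ 39.4 mL/min
|32.0 − 39.4| = 7.4 mL/min

7 mL/min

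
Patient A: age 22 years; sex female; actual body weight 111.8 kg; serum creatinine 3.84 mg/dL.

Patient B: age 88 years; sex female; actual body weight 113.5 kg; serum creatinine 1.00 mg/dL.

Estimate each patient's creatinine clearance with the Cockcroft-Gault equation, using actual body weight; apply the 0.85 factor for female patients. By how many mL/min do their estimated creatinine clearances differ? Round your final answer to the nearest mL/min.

Patient A: CrCl = (140 − 22) × 111.8 / (72 × 3.84) × 0.85 = 13192.4 / 276.48 × 0.85 ≈ 40.6 mL/min
Patient B: CrCl = (140 − 88) × 113.5 / (72 × 1) × 0.85 = 5902.0 / 72.00 × 0.85 ≈ 69.7 mL/min
|40.6 − 69.7| = 29.1 mL/min

29 mL/min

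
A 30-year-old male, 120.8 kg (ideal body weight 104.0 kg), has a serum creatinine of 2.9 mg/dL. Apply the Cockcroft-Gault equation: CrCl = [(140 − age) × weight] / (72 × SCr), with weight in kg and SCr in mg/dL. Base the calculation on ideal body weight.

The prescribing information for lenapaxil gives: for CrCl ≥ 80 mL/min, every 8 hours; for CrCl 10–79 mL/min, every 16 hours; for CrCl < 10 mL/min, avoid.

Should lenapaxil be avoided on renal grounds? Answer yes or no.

no

CrCl = (140 − 30) × 104 / (72 × 2.9) = 11440.0 / 208.80 ≈ 54.8 mL/min
CrCl ≈ 55 mL/min, which is ≥ 10 mL/min.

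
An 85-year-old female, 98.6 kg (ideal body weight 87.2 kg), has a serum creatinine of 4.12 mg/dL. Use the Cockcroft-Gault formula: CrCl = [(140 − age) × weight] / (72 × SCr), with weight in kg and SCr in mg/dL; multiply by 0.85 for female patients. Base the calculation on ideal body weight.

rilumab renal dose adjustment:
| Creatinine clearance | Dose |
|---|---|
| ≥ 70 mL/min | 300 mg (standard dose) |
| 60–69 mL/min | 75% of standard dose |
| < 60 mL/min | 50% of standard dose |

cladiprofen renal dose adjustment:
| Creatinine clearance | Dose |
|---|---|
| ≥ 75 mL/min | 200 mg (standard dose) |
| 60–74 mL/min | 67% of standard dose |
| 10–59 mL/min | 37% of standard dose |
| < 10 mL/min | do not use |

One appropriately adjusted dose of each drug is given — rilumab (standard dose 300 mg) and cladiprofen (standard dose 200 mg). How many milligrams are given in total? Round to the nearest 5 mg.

225 mg

CrCl = (140 − 85) × 87.2 / (72 × 4.12) × 0.85 = 4796.0 / 296.64 × 0.85 ≈ 13.7 mL/min
CrCl ≈ 14 mL/min.
rilumab: < 60 mL/min → 50% of 300 mg = 150 mg.
cladiprofen: 10–59 mL/min → 37% of 200 mg = 74 mg.
Total = 150 + 74 = 224 mg.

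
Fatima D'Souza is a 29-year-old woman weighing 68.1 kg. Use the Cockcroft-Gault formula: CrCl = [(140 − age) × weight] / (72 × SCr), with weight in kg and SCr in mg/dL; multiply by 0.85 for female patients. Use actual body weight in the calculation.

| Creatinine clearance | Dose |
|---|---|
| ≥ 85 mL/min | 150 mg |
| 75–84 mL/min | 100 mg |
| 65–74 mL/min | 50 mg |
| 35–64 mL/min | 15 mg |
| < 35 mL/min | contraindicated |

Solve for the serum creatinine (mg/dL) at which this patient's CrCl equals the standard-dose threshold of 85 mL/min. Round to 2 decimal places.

Standard dose requires CrCl ≥ 85 mL/min.
Set (140 − 29) × 68.1 × 0.85 / (72 × SCr) = 85
SCr = (140 − 29) × 68.1 × 0.85 / (72 × 85) = 1.050 mg/dL

1.05 mg/dL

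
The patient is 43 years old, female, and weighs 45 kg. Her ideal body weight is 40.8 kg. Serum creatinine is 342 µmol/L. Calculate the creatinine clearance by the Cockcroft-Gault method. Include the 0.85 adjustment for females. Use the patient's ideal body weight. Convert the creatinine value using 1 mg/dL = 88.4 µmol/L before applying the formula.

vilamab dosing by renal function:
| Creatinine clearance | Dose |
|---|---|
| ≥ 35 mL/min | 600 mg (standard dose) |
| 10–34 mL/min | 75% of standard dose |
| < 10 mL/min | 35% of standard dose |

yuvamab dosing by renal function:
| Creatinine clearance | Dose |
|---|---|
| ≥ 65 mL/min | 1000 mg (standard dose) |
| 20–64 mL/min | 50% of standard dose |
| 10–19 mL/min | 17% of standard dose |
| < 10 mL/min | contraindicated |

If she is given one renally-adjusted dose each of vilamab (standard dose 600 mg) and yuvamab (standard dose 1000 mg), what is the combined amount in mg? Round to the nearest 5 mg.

620 mg

SCr = 342 / 88.4 = 3.869 mg/dL
CrCl = (140 − 43) × 40.8 / (72 × 3.869) × 0.85 = 3957.6 / 278.57 × 0.85 ≈ 12.1 mL/min
CrCl ≈ 12 mL/min.
vilamab: 10–34 mL/min → 75% of 600 mg = 450 mg.
yuvamab: 10–19 mL/min → 17% of 1000 mg = 170 mg.
Total = 450 + 170 = 620 mg.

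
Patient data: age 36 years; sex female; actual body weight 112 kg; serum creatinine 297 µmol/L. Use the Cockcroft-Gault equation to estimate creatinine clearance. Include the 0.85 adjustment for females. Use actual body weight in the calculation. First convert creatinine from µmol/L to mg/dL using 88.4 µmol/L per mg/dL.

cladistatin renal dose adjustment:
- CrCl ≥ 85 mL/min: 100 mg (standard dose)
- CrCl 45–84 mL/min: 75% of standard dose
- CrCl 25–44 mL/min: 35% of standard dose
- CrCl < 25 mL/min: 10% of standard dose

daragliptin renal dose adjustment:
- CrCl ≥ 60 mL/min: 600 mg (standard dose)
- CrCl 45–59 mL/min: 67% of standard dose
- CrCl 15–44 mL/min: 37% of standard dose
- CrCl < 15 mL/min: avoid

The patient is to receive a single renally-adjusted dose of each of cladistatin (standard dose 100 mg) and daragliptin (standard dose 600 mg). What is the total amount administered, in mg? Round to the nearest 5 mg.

255 mg

SCr = 297 / 88.4 = 3.36 mg/dL
CrCl = (140 − 36) × 112 / (72 × 3.36) × 0.85 = 11648.0 / 241.92 × 0.85 ≈ 40.9 mL/min
CrCl ≈ 41 mL/min.
cladistatin: 25–44 mL/min → 35% of 100 mg = 35 mg.
daragliptin: 15–44 mL/min → 37% of 600 mg = 222 mg.
Total = 35 + 222 = 257 mg.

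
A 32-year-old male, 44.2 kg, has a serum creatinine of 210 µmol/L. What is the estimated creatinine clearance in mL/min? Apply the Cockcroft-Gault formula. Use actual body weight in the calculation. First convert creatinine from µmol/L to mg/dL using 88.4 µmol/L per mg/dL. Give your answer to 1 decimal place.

27.9 mL/min

SCr = 210 / 88.4 = 2.376 mg/dL
CrCl = (140 − 32) × 44.2 / (72 × 2.376) = 4773.6 / 171.07 ≈ 27.9 mL/min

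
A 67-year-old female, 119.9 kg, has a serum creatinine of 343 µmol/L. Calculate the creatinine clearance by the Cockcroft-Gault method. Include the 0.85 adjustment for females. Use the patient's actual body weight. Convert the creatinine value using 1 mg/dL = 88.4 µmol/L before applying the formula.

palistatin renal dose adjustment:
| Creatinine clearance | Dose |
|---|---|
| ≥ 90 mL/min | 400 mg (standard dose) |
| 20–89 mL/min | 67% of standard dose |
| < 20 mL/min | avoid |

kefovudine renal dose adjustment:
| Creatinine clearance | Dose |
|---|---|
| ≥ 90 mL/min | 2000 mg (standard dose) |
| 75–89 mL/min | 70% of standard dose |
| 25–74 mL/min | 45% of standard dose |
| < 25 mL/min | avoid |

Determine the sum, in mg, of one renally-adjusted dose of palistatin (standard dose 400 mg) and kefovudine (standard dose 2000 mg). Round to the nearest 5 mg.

1170 mg

SCr = 343 / 88.4 = 3.88 mg/dL
CrCl = (140 − 67) × 119.9 / (72 × 3.88) × 0.85 = 8752.7 / 279.36 × 0.85 ≈ 26.6 mL/min
CrCl ≈ 27 mL/min.
palistatin: 20–89 mL/min → 67% of 400 mg = 268 mg.
kefovudine: 25–74 mL/min → 45% of 2000 mg = 900 mg.
Total = 268 + 900 = 1168 mg.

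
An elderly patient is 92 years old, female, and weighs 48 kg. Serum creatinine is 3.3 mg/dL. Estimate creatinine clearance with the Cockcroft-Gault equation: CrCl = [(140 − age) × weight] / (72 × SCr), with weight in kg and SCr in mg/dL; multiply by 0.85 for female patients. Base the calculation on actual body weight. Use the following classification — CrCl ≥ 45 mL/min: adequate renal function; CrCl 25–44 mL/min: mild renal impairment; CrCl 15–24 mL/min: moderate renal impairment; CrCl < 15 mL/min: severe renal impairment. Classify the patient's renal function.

CrCl = (140 − 92) × 48 / (72 × 3.3) × 0.85 = 2304.0 / 237.60 × 0.85 ≈ 8.2 mL/min
8 mL/min falls in the 'severe renal impairment' range.

severe renal impairment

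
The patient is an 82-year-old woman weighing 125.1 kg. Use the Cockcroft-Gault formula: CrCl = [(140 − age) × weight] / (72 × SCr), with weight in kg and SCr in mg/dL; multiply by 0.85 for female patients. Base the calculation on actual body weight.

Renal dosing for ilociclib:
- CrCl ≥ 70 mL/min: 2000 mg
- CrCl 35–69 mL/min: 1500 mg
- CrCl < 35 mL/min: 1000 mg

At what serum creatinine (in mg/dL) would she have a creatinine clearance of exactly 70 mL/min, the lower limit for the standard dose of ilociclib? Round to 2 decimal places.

1.22 mg/dL

Standard dose requires CrCl ≥ 70 mL/min.
Set (140 − 82) × 125.1 × 0.85 / (72 × SCr) = 70
SCr = (140 − 82) × 125.1 × 0.85 / (72 × 70) = 1.224 mg/dL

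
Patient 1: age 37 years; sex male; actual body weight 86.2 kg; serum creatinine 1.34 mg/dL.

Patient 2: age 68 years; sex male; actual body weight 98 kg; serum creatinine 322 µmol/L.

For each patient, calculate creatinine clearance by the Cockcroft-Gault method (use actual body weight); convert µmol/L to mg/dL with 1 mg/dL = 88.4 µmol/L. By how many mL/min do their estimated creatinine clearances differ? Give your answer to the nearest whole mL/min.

65 mL/min

Patient 1: CrCl = (140 − 37) × 86.2 / (72 × 1.34) = 8878.6 / 96.48 ≈ 92.0 mL/min
Patient 2: SCr = 322 / 88.4 = 3.643 mg/dL
Patient 2: CrCl = (140 − 68) × 98 / (72 × 3.643) = 7056.0 / 262.30 ≈ 26.9 mL/min
|92.0 − 26.9| = 65.1 mL/min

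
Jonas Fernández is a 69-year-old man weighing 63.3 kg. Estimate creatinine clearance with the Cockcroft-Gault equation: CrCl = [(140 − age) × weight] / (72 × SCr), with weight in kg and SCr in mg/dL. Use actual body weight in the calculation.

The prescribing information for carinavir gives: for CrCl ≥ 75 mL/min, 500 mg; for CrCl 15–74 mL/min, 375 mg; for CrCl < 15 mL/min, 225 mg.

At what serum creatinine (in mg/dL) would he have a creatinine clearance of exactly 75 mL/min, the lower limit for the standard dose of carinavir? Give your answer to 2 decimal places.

0.83 mg/dL

Standard dose requires CrCl ≥ 75 mL/min.
Set (140 − 69) × 63.3 / (72 × SCr) = 75
SCr = (140 − 69) × 63.3 / (72 × 75) = 0.832 mg/dL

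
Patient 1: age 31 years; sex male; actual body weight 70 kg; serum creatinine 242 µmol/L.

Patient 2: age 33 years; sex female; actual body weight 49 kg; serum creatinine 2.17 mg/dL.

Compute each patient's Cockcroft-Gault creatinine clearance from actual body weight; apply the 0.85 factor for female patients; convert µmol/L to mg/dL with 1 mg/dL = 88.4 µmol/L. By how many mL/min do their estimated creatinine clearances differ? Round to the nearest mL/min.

10 mL/min

Patient 1: SCr = 242 / 88.4 = 2.738 mg/dL
Patient 1: CrCl = (140 − 31) × 70 / (72 × 2.738) = 7630.0 / 197.14 ≈ 38.7 mL/min
Patient 2: CrCl = (140 − 33) × 49 / (72 × 2.17) × 0.85 = 5243.0 / 156.24 × 0.85 ≈ 28.5 mL/min
|38.7 − 28.5| = 10.2 mL/min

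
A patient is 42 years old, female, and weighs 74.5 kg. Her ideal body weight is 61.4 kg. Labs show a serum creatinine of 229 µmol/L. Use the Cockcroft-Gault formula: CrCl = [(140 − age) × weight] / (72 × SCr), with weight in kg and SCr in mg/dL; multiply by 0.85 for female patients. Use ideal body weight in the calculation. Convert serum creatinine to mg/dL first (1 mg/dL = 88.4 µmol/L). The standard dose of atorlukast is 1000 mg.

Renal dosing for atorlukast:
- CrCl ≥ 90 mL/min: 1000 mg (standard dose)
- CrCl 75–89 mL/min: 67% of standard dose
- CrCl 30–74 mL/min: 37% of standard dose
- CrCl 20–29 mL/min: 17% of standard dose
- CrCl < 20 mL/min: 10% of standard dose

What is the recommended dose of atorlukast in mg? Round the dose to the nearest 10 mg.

SCr = 229 / 88.4 = 2.59 mg/dL
CrCl = (140 − 42) × 61.4 / (72 × 2.59) × 0.85 = 6017.2 / 186.48 × 0.85 ≈ 27.4 mL/min
CrCl ≈ 27 mL/min → bracket 20–29 mL/min.
17% of 1000 mg = 170 mg

170 mg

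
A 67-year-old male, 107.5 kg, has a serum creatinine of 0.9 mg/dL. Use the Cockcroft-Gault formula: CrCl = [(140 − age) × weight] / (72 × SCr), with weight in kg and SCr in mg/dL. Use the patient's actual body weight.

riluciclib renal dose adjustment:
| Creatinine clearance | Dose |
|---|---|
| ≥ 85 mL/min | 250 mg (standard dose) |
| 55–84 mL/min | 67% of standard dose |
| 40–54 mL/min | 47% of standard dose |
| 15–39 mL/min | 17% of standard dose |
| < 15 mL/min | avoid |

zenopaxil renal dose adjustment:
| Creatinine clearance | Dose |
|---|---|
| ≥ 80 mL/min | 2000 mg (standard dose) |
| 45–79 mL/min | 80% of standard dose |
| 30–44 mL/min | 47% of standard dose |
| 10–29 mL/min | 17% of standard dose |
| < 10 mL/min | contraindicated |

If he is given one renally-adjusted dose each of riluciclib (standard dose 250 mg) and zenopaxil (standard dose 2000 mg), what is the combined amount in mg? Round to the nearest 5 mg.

2250 mg

CrCl = (140 − 67) × 107.5 / (72 × 0.9) = 7847.5 / 64.80 ≈ 121.1 mL/min
CrCl ≈ 121 mL/min.
riluciclib: ≥ 85 mL/min → 100% of 250 mg = 250 mg.
zenopaxil: ≥ 80 mL/min → 100% of 2000 mg = 2000 mg.
Total = 250 + 2000 = 2250 mg.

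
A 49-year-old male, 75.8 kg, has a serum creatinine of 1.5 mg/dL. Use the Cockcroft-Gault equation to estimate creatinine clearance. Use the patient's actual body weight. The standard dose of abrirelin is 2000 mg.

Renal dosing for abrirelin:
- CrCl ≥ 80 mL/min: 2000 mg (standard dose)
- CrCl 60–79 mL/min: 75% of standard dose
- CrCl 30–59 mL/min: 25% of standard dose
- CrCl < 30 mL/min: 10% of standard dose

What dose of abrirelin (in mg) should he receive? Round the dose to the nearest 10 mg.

CrCl = (140 − 49) × 75.8 / (72 × 1.5) = 6897.8 / 108.00 ≈ 63.9 mL/min
CrCl ≈ 64 mL/min → bracket 60–79 mL/min.
75% of 2000 mg = 1500 mg

1500 mg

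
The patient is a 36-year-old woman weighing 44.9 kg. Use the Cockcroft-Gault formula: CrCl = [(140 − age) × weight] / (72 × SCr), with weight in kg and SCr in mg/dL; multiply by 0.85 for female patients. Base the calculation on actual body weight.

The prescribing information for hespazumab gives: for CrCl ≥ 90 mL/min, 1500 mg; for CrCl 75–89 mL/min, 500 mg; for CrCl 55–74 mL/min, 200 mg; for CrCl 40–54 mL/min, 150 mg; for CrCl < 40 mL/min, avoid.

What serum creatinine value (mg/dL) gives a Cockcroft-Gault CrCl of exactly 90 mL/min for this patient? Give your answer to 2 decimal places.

Standard dose requires CrCl ≥ 90 mL/min.
Set (140 − 36) × 44.9 × 0.85 / (72 × SCr) = 90
SCr = (140 − 36) × 44.9 × 0.85 / (72 × 90) = 0.613 mg/dL

0.61 mg/dL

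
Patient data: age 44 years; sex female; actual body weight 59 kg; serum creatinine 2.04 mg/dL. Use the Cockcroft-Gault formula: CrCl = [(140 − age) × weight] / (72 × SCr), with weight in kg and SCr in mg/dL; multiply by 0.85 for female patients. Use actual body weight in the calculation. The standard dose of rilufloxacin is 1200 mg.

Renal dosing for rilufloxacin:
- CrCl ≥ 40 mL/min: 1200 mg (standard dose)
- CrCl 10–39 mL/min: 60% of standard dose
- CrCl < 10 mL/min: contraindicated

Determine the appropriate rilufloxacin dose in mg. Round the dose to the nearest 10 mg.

CrCl = (140 − 44) × 59 / (72 × 2.04) × 0.85 = 5664.0 / 146.88 × 0.85 ≈ 32.8 mL/min
CrCl ≈ 33 mL/min → bracket 10–39 mL/min.
60% of 1200 mg = 720 mg

720 mg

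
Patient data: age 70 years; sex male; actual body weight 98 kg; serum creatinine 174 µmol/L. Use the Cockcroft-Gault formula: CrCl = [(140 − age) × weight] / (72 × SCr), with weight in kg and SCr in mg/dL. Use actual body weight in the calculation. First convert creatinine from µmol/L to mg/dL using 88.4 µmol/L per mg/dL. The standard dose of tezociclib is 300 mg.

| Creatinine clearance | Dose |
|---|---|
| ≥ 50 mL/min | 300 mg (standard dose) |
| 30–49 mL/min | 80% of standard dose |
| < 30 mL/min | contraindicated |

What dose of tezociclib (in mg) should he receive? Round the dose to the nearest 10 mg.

240 mg

SCr = 174 / 88.4 = 1.968 mg/dL
CrCl = (140 − 70) × 98 / (72 × 1.968) = 6860.0 / 141.70 ≈ 48.4 mL/min
CrCl ≈ 48 mL/min → bracket 30–49 mL/min.
80% of 300 mg = 240 mg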